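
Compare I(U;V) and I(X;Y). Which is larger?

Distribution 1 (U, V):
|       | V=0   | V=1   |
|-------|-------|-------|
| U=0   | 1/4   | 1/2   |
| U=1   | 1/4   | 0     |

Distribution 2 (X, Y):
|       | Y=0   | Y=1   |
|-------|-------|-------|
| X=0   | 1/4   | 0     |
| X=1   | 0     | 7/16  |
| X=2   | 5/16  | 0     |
Distribution 1 (U, V):
Marginal P(U) (row sums):
  P(U=0) = 1/4 + 1/2 = 3/4
  P(U=1) = 1/4 + 0 = 1/4
Marginal P(V) (column sums):
  P(V=0) = 1/4 + 1/4 = 1/2
  P(V=1) = 1/2 + 0 = 1/2

H(U) = -[(3/4)·log₂(3/4) + (1/4)·log₂(1/4)]
  = 0.3113 + 0.5000
  = 0.8113 bits
H(V) = -[(1/2)·log₂(1/2) + (1/2)·log₂(1/2)]
  = 0.5000 + 0.5000
  = 1.0000 bits
H(U,V) = -[(1/4)·log₂(1/4) + (1/2)·log₂(1/2) + (1/4)·log₂(1/4)]
  = 0.5000 + 0.5000 + 0.5000
  = 1.5000 bits

I(U;V) = H(U) + H(V) - H(U,V)
  = 0.8113 + 1.0000 - 1.5000
  = 0.3113 bits

Distribution 2 (X, Y):
Marginal P(X) (row sums):
  P(X=0) = 1/4 + 0 = 1/4
  P(X=1) = 0 + 7/16 = 7/16
  P(X=2) = 5/16 + 0 = 5/16
Marginal P(Y) (column sums):
  P(Y=0) = 1/4 + 0 + 5/16 = 9/16
  P(Y=1) = 0 + 7/16 + 0 = 7/16

H(X) = -[(1/4)·log₂(1/4) + (7/16)·log₂(7/16) + (5/16)·log₂(5/16)]
  = 0.5000 + 0.5218 + 0.5244
  = 1.5462 bits
H(Y) = -[(9/16)·log₂(9/16) + (7/16)·log₂(7/16)]
  = 0.4669 + 0.5218
  = 0.9887 bits
H(X,Y) = -[(1/4)·log₂(1/4) + (7/16)·log₂(7/16) + (5/16)·log₂(5/16)]
  = 0.5000 + 0.5218 + 0.5244
  = 1.5462 bits

I(X;Y) = H(X) + H(Y) - H(X,Y)
  = 1.5462 + 0.9887 - 1.5462
  = 0.9887 bits

I(X;Y) = 0.9887 bits > I(U;V) = 0.3113 bits, so (X, Y) has the higher mutual information (stronger dependence).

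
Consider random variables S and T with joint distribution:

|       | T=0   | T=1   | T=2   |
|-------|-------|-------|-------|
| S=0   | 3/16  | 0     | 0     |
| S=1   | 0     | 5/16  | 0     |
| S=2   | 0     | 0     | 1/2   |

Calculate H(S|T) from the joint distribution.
Marginal P(T) (column sums):
  P(T=0) = 3/16 + 0 + 0 = 3/16
  P(T=1) = 0 + 5/16 + 0 = 5/16
  P(T=2) = 0 + 0 + 1/2 = 1/2

H(S|T) = -Σ P(S,T)·log₂ P(S|T), where P(S|T) = P(S,T) / P(T)
  (cells with P(S,T) = 0 contribute 0)
  (S=0,T=0): P(S|T) = (3/16)/(3/16) = 1;  -(3/16)·log₂(1) = 0.0000
  (S=1,T=1): P(S|T) = (5/16)/(5/16) = 1;  -(5/16)·log₂(1) = 0.0000
  (S=2,T=2): P(S|T) = (1/2)/(1/2) = 1;  -(1/2)·log₂(1) = 0.0000
H(S|T) = 0.0000 + 0.0000 + 0.0000
  = 0.0000 bits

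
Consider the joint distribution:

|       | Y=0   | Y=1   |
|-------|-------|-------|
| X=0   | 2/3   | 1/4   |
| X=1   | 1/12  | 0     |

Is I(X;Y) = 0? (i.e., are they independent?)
Marginal P(X) (row sums):
  P(X=0) = 2/3 + 1/4 = 11/12
  P(X=1) = 1/12 + 0 = 1/12
Marginal P(Y) (column sums):
  P(Y=0) = 2/3 + 1/12 = 3/4
  P(Y=1) = 1/4 + 0 = 1/4

X and Y are independent iff P(X=i,Y=j) = P(X=i)·P(Y=j) for every cell.
  P(X=0)·P(Y=0) = 11/12 × 3/4 = 11/16, but P(X=0,Y=0) = 2/3 ✗

No, X and Y are not independent. Quantitatively, I(X;Y) > 0:

H(X) = -[(11/12)·log₂(11/12) + (1/12)·log₂(1/12)]
  = 0.1151 + 0.2987
  = 0.4138 bits
H(Y) = -[(3/4)·log₂(3/4) + (1/4)·log₂(1/4)]
  = 0.3113 + 0.5000
  = 0.8113 bits
H(X,Y) = -[(2/3)·log₂(2/3) + (1/4)·log₂(1/4) + (1/12)·log₂(1/12)]
  = 0.3900 + 0.5000 + 0.2987
  = 1.1887 bits
I(X;Y) = H(X) + H(Y) - H(X,Y) = 0.4138 + 0.8113 - 1.1887 = 0.0364 bits > 0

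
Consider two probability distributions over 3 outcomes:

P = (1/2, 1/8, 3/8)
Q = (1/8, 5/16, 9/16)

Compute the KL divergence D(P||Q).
D(P||Q) = Σ P(i) log₂(P(i)/Q(i))
  i=0: (1/2) × log₂((1/2)/(1/8)) = (1/2) × log₂(4) = 1.0000
  i=1: (1/8) × log₂((1/8)/(5/16)) = (1/8) × log₂(2/5) = -0.1652
  i=2: (3/8) × log₂((3/8)/(9/16)) = (3/8) × log₂(2/3) = -0.2194
D(P||Q) = 1.0000 - 0.1652 - 0.2194
  = 0.6154 bits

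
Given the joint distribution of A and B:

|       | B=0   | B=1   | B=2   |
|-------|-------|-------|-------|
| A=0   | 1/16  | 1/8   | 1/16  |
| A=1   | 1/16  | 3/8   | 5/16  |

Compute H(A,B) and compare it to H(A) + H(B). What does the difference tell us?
Marginal P(A) (row sums):
  P(A=0) = 1/16 + 1/8 + 1/16 = 1/4
  P(A=1) = 1/16 + 3/8 + 5/16 = 3/4
Marginal P(B) (column sums):
  P(B=0) = 1/16 + 1/16 = 1/8
  P(B=1) = 1/8 + 3/8 = 1/2
  P(B=2) = 1/16 + 5/16 = 3/8

H(A,B) = -[(1/16)·log₂(1/16) + (1/8)·log₂(1/8) + (1/16)·log₂(1/16) + (1/16)·log₂(1/16) + (3/8)·log₂(3/8) + (5/16)·log₂(5/16)]
  = 0.2500 + 0.3750 + 0.2500 + 0.2500 + 0.5306 + 0.5244
  = 2.1800 bits
H(A) = -[(1/4)·log₂(1/4) + (3/4)·log₂(3/4)]
  = 0.5000 + 0.3113
  = 0.8113 bits
H(B) = -[(1/8)·log₂(1/8) + (1/2)·log₂(1/2) + (3/8)·log₂(3/8)]
  = 0.3750 + 0.5000 + 0.5306
  = 1.4056 bits

H(A) + H(B) = 0.8113 + 1.4056 = 2.2169 bits
Difference: H(A) + H(B) - H(A,B) = 2.2169 - 2.1800 = 0.0369 bits = I(A;B)

The difference is the mutual information; it is positive here, so A and B are dependent (knowing one reduces uncertainty about the other by 0.0369 bits).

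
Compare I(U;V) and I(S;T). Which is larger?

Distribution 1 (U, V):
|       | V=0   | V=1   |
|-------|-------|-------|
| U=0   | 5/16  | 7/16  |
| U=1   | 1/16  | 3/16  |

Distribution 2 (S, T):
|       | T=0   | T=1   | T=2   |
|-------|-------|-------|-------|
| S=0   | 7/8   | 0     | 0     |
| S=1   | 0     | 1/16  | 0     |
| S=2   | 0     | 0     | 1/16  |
Distribution 1 (U, V):
Marginal P(U) (row sums):
  P(U=0) = 5/16 + 7/16 = 3/4
  P(U=1) = 1/16 + 3/16 = 1/4
Marginal P(V) (column sums):
  P(V=0) = 5/16 + 1/16 = 3/8
  P(V=1) = 7/16 + 3/16 = 5/8

H(U) = -[(3/4)·log₂(3/4) + (1/4)·log₂(1/4)]
  = 0.3113 + 0.5000
  = 0.8113 bits
H(V) = -[(3/8)·log₂(3/8) + (5/8)·log₂(5/8)]
  = 0.5306 + 0.4238
  = 0.9544 bits
H(U,V) = -[(5/16)·log₂(5/16) + (7/16)·log₂(7/16) + (1/16)·log₂(1/16) + (3/16)·log₂(3/16)]
  = 0.5244 + 0.5218 + 0.2500 + 0.4528
  = 1.7490 bits

I(U;V) = H(U) + H(V) - H(U,V)
  = 0.8113 + 0.9544 - 1.7490
  = 0.0167 bits

Distribution 2 (S, T):
Marginal P(S) (row sums):
  P(S=0) = 7/8 + 0 + 0 = 7/8
  P(S=1) = 0 + 1/16 + 0 = 1/16
  P(S=2) = 0 + 0 + 1/16 = 1/16
Marginal P(T) (column sums):
  P(T=0) = 7/8 + 0 + 0 = 7/8
  P(T=1) = 0 + 1/16 + 0 = 1/16
  P(T=2) = 0 + 0 + 1/16 = 1/16

H(S) = -[(7/8)·log₂(7/8) + (1/16)·log₂(1/16) + (1/16)·log₂(1/16)]
  = 0.1686 + 0.2500 + 0.2500
  = 0.6686 bits
H(T) = -[(7/8)·log₂(7/8) + (1/16)·log₂(1/16) + (1/16)·log₂(1/16)]
  = 0.1686 + 0.2500 + 0.2500
  = 0.6686 bits
H(S,T) = -[(7/8)·log₂(7/8) + (1/16)·log₂(1/16) + (1/16)·log₂(1/16)]
  = 0.1686 + 0.2500 + 0.2500
  = 0.6686 bits

I(S;T) = H(S) + H(T) - H(S,T)
  = 0.6686 + 0.6686 - 0.6686
  = 0.6686 bits

I(S;T) = 0.6686 bits > I(U;V) = 0.0167 bits, so (S, T) has the higher mutual information (stronger dependence).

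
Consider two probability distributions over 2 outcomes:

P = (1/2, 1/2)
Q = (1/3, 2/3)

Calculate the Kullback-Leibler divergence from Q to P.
D(P||Q) = Σ P(i) log₂(P(i)/Q(i))
  i=0: (1/2) × log₂((1/2)/(1/3)) = (1/2) × log₂(3/2) = 0.2925
  i=1: (1/2) × log₂((1/2)/(2/3)) = (1/2) × log₂(3/4) = -0.2075
D(P||Q) = 0.2925 - 0.2075
  = 0.0850 bits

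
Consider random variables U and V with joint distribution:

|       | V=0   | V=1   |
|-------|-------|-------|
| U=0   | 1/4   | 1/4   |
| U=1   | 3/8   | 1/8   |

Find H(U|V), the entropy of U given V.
Marginal P(V) (column sums):
  P(V=0) = 1/4 + 3/8 = 5/8
  P(V=1) = 1/4 + 1/8 = 3/8

H(U|V) = -Σ P(U,V)·log₂ P(U|V), where P(U|V) = P(U,V) / P(V)
  (U=0,V=0): P(U|V) = (1/4)/(5/8) = 2/5;  -(1/4)·log₂(2/5) = 0.3305
  (U=0,V=1): P(U|V) = (1/4)/(3/8) = 2/3;  -(1/4)·log₂(2/3) = 0.1462
  (U=1,V=0): P(U|V) = (3/8)/(5/8) = 3/5;  -(3/8)·log₂(3/5) = 0.2764
  (U=1,V=1): P(U|V) = (1/8)/(3/8) = 1/3;  -(1/8)·log₂(1/3) = 0.1981
H(U|V) = 0.3305 + 0.1462 + 0.2764 + 0.1981
  = 0.9512 bits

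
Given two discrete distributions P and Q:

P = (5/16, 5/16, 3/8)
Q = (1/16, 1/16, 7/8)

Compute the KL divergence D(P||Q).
D(P||Q) = Σ P(i) log₂(P(i)/Q(i))
  i=0: (5/16) × log₂((5/16)/(1/16)) = (5/16) × log₂(5) = 0.7256
  i=1: (5/16) × log₂((5/16)/(1/16)) = (5/16) × log₂(5) = 0.7256
  i=2: (3/8) × log₂((3/8)/(7/8)) = (3/8) × log₂(3/7) = -0.4584
D(P||Q) = 0.7256 + 0.7256 - 0.4584
  = 0.9928 bits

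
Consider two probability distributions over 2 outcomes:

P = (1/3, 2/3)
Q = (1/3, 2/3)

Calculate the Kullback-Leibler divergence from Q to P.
D(P||Q) = Σ P(i) log₂(P(i)/Q(i))
  i=0: (1/3) × log₂((1/3)/(1/3)) = (1/3) × log₂(1) = 0.0000
  i=1: (2/3) × log₂((2/3)/(2/3)) = (2/3) × log₂(1) = 0.0000
D(P||Q) = 0.0000 + 0.0000
  = 0.0000 bits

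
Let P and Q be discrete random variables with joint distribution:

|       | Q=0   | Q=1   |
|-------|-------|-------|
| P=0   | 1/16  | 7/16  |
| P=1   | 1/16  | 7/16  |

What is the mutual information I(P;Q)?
Marginal P(P) (row sums):
  P(P=0) = 1/16 + 7/16 = 1/2
  P(P=1) = 1/16 + 7/16 = 1/2
Marginal P(Q) (column sums):
  P(Q=0) = 1/16 + 1/16 = 1/8
  P(Q=1) = 7/16 + 7/16 = 7/8

H(P) = -[(1/2)·log₂(1/2) + (1/2)·log₂(1/2)]
  = 0.5000 + 0.5000
  = 1.0000 bits
H(Q) = -[(1/8)·log₂(1/8) + (7/8)·log₂(7/8)]
  = 0.3750 + 0.1686
  = 0.5436 bits
H(P,Q) = -[(1/16)·log₂(1/16) + (7/16)·log₂(7/16) + (1/16)·log₂(1/16) + (7/16)·log₂(7/16)]
  = 0.2500 + 0.5218 + 0.2500 + 0.5218
  = 1.5436 bits

I(P;Q) = H(P) + H(Q) - H(P,Q)
  = 1.0000 + 0.5436 - 1.5436
  = 0.0000 bits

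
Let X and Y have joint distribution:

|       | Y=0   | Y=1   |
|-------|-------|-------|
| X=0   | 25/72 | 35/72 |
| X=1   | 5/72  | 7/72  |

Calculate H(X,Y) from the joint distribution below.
H(X,Y) = -Σ P(X,Y) log₂ P(X,Y), summed over the non-zero cells:
H(X,Y) = -[(25/72)·log₂(25/72) + (35/72)·log₂(35/72) + (5/72)·log₂(5/72) + (7/72)·log₂(7/72)]
  = 0.5299 + 0.5059 + 0.2672 + 0.3269
  = 1.6299 bits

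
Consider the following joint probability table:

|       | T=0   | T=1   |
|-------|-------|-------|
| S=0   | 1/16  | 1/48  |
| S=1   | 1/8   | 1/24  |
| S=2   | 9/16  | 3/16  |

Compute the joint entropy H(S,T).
H(S,T) = -Σ P(S,T) log₂ P(S,T), summed over the non-zero cells:
H(S,T) = -[(1/16)·log₂(1/16) + (1/48)·log₂(1/48) + (1/8)·log₂(1/8) + (1/24)·log₂(1/24) + (9/16)·log₂(9/16) + (3/16)·log₂(3/16)]
  = 0.2500 + 0.1164 + 0.3750 + 0.1910 + 0.4669 + 0.4528
  = 1.8521 bits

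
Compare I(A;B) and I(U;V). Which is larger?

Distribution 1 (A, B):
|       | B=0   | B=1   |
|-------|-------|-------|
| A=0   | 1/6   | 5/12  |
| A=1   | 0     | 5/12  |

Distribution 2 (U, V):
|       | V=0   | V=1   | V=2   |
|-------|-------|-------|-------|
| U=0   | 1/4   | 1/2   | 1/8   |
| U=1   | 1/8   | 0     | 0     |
Distribution 1 (A, B):
Marginal P(A) (row sums):
  P(A=0) = 1/6 + 5/12 = 7/12
  P(A=1) = 0 + 5/12 = 5/12
Marginal P(B) (column sums):
  P(B=0) = 1/6 + 0 = 1/6
  P(B=1) = 5/12 + 5/12 = 5/6

H(A) = -[(7/12)·log₂(7/12) + (5/12)·log₂(5/12)]
  = 0.4536 + 0.5263
  = 0.9799 bits
H(B) = -[(1/6)·log₂(1/6) + (5/6)·log₂(5/6)]
  = 0.4308 + 0.2192
  = 0.6500 bits
H(A,B) = -[(1/6)·log₂(1/6) + (5/12)·log₂(5/12) + (5/12)·log₂(5/12)]
  = 0.4308 + 0.5263 + 0.5263
  = 1.4834 bits

I(A;B) = H(A) + H(B) - H(A,B)
  = 0.9799 + 0.6500 - 1.4834
  = 0.1465 bits

Distribution 2 (U, V):
Marginal P(U) (row sums):
  P(U=0) = 1/4 + 1/2 + 1/8 = 7/8
  P(U=1) = 1/8 + 0 + 0 = 1/8
Marginal P(V) (column sums):
  P(V=0) = 1/4 + 1/8 = 3/8
  P(V=1) = 1/2 + 0 = 1/2
  P(V=2) = 1/8 + 0 = 1/8

H(U) = -[(7/8)·log₂(7/8) + (1/8)·log₂(1/8)]
  = 0.1686 + 0.3750
  = 0.5436 bits
H(V) = -[(3/8)·log₂(3/8) + (1/2)·log₂(1/2) + (1/8)·log₂(1/8)]
  = 0.5306 + 0.5000 + 0.3750
  = 1.4056 bits
H(U,V) = -[(1/4)·log₂(1/4) + (1/2)·log₂(1/2) + (1/8)·log₂(1/8) + (1/8)·log₂(1/8)]
  = 0.5000 + 0.5000 + 0.3750 + 0.3750
  = 1.7500 bits

I(U;V) = H(U) + H(V) - H(U,V)
  = 0.5436 + 1.4056 - 1.7500
  = 0.1992 bits

I(U;V) = 0.1992 bits > I(A;B) = 0.1465 bits, so (U, V) has the higher mutual information (stronger dependence).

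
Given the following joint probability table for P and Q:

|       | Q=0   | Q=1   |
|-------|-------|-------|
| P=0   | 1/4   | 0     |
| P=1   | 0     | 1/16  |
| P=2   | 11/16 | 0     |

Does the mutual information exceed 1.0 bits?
Marginal P(P) (row sums):
  P(P=0) = 1/4 + 0 = 1/4
  P(P=1) = 0 + 1/16 = 1/16
  P(P=2) = 11/16 + 0 = 11/16
Marginal P(Q) (column sums):
  P(Q=0) = 1/4 + 0 + 11/16 = 15/16
  P(Q=1) = 0 + 1/16 + 0 = 1/16

H(P) = -[(1/4)·log₂(1/4) + (1/16)·log₂(1/16) + (11/16)·log₂(11/16)]
  = 0.5000 + 0.2500 + 0.3716
  = 1.1216 bits
H(Q) = -[(15/16)·log₂(15/16) + (1/16)·log₂(1/16)]
  = 0.0873 + 0.2500
  = 0.3373 bits
H(P,Q) = -[(1/4)·log₂(1/4) + (1/16)·log₂(1/16) + (11/16)·log₂(11/16)]
  = 0.5000 + 0.2500 + 0.3716
  = 1.1216 bits

I(P;Q) = H(P) + H(Q) - H(P,Q)
  = 1.1216 + 0.3373 - 1.1216
  = 0.3373 bits

No. I(P;Q) = 0.3373 bits, which is ≤ 1.0 bits.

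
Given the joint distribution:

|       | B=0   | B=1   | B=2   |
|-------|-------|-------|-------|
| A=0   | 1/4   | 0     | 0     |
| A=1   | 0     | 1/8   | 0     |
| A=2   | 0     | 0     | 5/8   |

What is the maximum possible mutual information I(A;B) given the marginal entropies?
The upper bound on mutual information is I(A;B) ≤ min(H(A), H(B)).

Marginal P(A) (row sums):
  P(A=0) = 1/4 + 0 + 0 = 1/4
  P(A=1) = 0 + 1/8 + 0 = 1/8
  P(A=2) = 0 + 0 + 5/8 = 5/8
Marginal P(B) (column sums):
  P(B=0) = 1/4 + 0 + 0 = 1/4
  P(B=1) = 0 + 1/8 + 0 = 1/8
  P(B=2) = 0 + 0 + 5/8 = 5/8

H(A) = -[(1/4)·log₂(1/4) + (1/8)·log₂(1/8) + (5/8)·log₂(5/8)]
  = 0.5000 + 0.3750 + 0.4238
  = 1.2988 bits
H(B) = -[(1/4)·log₂(1/4) + (1/8)·log₂(1/8) + (5/8)·log₂(5/8)]
  = 0.5000 + 0.3750 + 0.4238
  = 1.2988 bits

Maximum possible I(A;B) = min(1.2988, 1.2988) = 1.2988 bits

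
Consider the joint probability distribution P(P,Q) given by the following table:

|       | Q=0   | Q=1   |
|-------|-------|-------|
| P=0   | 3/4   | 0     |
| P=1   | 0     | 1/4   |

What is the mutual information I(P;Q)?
Marginal P(P) (row sums):
  P(P=0) = 3/4 + 0 = 3/4
  P(P=1) = 0 + 1/4 = 1/4
Marginal P(Q) (column sums):
  P(Q=0) = 3/4 + 0 = 3/4
  P(Q=1) = 0 + 1/4 = 1/4

H(P) = -[(3/4)·log₂(3/4) + (1/4)·log₂(1/4)]
  = 0.3113 + 0.5000
  = 0.8113 bits
H(Q) = -[(3/4)·log₂(3/4) + (1/4)·log₂(1/4)]
  = 0.3113 + 0.5000
  = 0.8113 bits
H(P,Q) = -[(3/4)·log₂(3/4) + (1/4)·log₂(1/4)]
  = 0.3113 + 0.5000
  = 0.8113 bits

I(P;Q) = H(P) + H(Q) - H(P,Q)
  = 0.8113 + 0.8113 - 0.8113
  = 0.8113 bits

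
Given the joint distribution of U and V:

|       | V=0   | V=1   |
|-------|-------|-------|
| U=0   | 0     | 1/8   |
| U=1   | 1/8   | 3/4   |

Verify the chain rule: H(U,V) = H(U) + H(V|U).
Left side:
H(U,V) = -[(1/8)·log₂(1/8) + (1/8)·log₂(1/8) + (3/4)·log₂(3/4)]
  = 0.3750 + 0.3750 + 0.3113
  = 1.0613 bits

Right side:
Marginal P(U) (row sums):
  P(U=0) = 0 + 1/8 = 1/8
  P(U=1) = 1/8 + 3/4 = 7/8
H(U) = -[(1/8)·log₂(1/8) + (7/8)·log₂(7/8)]
  = 0.3750 + 0.1686
  = 0.5436 bits
H(V|U) = -Σ P(U,V)·log₂ P(V|U), where P(V|U) = P(U,V) / P(U)
  (cells with P(U,V) = 0 contribute 0)
  (U=0,V=1): P(V|U) = (1/8)/(1/8) = 1;  -(1/8)·log₂(1) = 0.0000
  (U=1,V=0): P(V|U) = (1/8)/(7/8) = 1/7;  -(1/8)·log₂(1/7) = 0.3509
  (U=1,V=1): P(V|U) = (3/4)/(7/8) = 6/7;  -(3/4)·log₂(6/7) = 0.1668
H(V|U) = 0.0000 + 0.3509 + 0.1668
  = 0.5177 bits
H(U) + H(V|U) = 0.5436 + 0.5177 = 1.0613 bits

Both sides equal 1.0613 bits, so the chain rule holds ✓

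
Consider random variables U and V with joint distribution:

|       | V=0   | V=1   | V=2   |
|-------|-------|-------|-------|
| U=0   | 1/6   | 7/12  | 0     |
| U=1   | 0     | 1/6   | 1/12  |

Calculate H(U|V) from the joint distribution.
Marginal P(V) (column sums):
  P(V=0) = 1/6 + 0 = 1/6
  P(V=1) = 7/12 + 1/6 = 3/4
  P(V=2) = 0 + 1/12 = 1/12

H(U|V) = -Σ P(U,V)·log₂ P(U|V), where P(U|V) = P(U,V) / P(V)
  (cells with P(U,V) = 0 contribute 0)
  (U=0,V=0): P(U|V) = (1/6)/(1/6) = 1;  -(1/6)·log₂(1) = 0.0000
  (U=0,V=1): P(U|V) = (7/12)/(3/4) = 7/9;  -(7/12)·log₂(7/9) = 0.2115
  (U=1,V=1): P(U|V) = (1/6)/(3/4) = 2/9;  -(1/6)·log₂(2/9) = 0.3617
  (U=1,V=2): P(U|V) = (1/12)/(1/12) = 1;  -(1/12)·log₂(1) = 0.0000
H(U|V) = 0.0000 + 0.2115 + 0.3617 + 0.0000
  = 0.5732 bits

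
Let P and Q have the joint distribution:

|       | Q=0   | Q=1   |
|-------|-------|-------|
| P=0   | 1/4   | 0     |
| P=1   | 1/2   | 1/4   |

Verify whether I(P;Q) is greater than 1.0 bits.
Marginal P(P) (row sums):
  P(P=0) = 1/4 + 0 = 1/4
  P(P=1) = 1/2 + 1/4 = 3/4
Marginal P(Q) (column sums):
  P(Q=0) = 1/4 + 1/2 = 3/4
  P(Q=1) = 0 + 1/4 = 1/4

H(P) = -[(1/4)·log₂(1/4) + (3/4)·log₂(3/4)]
  = 0.5000 + 0.3113
  = 0.8113 bits
H(Q) = -[(3/4)·log₂(3/4) + (1/4)·log₂(1/4)]
  = 0.3113 + 0.5000
  = 0.8113 bits
H(P,Q) = -[(1/4)·log₂(1/4) + (1/2)·log₂(1/2) + (1/4)·log₂(1/4)]
  = 0.5000 + 0.5000 + 0.5000
  = 1.5000 bits

I(P;Q) = H(P) + H(Q) - H(P,Q)
  = 0.8113 + 0.8113 - 1.5000
  = 0.1226 bits

No. I(P;Q) = 0.1226 bits, which is ≤ 1.0 bits.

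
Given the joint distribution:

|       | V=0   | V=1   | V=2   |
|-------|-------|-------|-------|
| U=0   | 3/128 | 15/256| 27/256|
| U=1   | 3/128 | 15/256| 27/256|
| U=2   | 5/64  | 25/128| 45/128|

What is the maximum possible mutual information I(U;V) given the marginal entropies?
The upper bound on mutual information is I(U;V) ≤ min(H(U), H(V)).

Marginal P(U) (row sums):
  P(U=0) = 3/128 + 15/256 + 27/256 = 3/16
  P(U=1) = 3/128 + 15/256 + 27/256 = 3/16
  P(U=2) = 5/64 + 25/128 + 45/128 = 5/8
Marginal P(V) (column sums):
  P(V=0) = 3/128 + 3/128 + 5/64 = 1/8
  P(V=1) = 15/256 + 15/256 + 25/128 = 5/16
  P(V=2) = 27/256 + 27/256 + 45/128 = 9/16

H(U) = -[(3/16)·log₂(3/16) + (3/16)·log₂(3/16) + (5/8)·log₂(5/8)]
  = 0.4528 + 0.4528 + 0.4238
  = 1.3294 bits
H(V) = -[(1/8)·log₂(1/8) + (5/16)·log₂(5/16) + (9/16)·log₂(9/16)]
  = 0.3750 + 0.5244 + 0.4669
  = 1.3663 bits

Maximum possible I(U;V) = min(1.3294, 1.3663) = 1.3294 bits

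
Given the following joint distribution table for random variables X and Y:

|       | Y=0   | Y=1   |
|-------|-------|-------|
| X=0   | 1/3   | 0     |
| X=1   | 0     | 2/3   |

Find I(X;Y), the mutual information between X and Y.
Marginal P(X) (row sums):
  P(X=0) = 1/3 + 0 = 1/3
  P(X=1) = 0 + 2/3 = 2/3
Marginal P(Y) (column sums):
  P(Y=0) = 1/3 + 0 = 1/3
  P(Y=1) = 0 + 2/3 = 2/3

H(X) = -[(1/3)·log₂(1/3) + (2/3)·log₂(2/3)]
  = 0.5283 + 0.3900
  = 0.9183 bits
H(Y) = -[(1/3)·log₂(1/3) + (2/3)·log₂(2/3)]
  = 0.5283 + 0.3900
  = 0.9183 bits
H(X,Y) = -[(1/3)·log₂(1/3) + (2/3)·log₂(2/3)]
  = 0.5283 + 0.3900
  = 0.9183 bits

I(X;Y) = H(X) + H(Y) - H(X,Y)
  = 0.9183 + 0.9183 - 0.9183
  = 0.9183 bits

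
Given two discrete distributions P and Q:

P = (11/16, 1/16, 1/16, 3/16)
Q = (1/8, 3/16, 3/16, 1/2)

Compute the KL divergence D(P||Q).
D(P||Q) = Σ P(i) log₂(P(i)/Q(i))
  i=0: (11/16) × log₂((11/16)/(1/8)) = (11/16) × log₂(11/2) = 1.6909
  i=1: (1/16) × log₂((1/16)/(3/16)) = (1/16) × log₂(1/3) = -0.0991
  i=2: (1/16) × log₂((1/16)/(3/16)) = (1/16) × log₂(1/3) = -0.0991
  i=3: (3/16) × log₂((3/16)/(1/2)) = (3/16) × log₂(3/8) = -0.2653
D(P||Q) = 1.6909 - 0.0991 - 0.0991 - 0.2653
  = 1.2274 bits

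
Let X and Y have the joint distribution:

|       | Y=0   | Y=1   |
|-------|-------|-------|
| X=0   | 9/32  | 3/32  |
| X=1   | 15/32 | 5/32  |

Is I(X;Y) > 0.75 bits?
Marginal P(X) (row sums):
  P(X=0) = 9/32 + 3/32 = 3/8
  P(X=1) = 15/32 + 5/32 = 5/8
Marginal P(Y) (column sums):
  P(Y=0) = 9/32 + 15/32 = 3/4
  P(Y=1) = 3/32 + 5/32 = 1/4

H(X) = -[(3/8)·log₂(3/8) + (5/8)·log₂(5/8)]
  = 0.5306 + 0.4238
  = 0.9544 bits
H(Y) = -[(3/4)·log₂(3/4) + (1/4)·log₂(1/4)]
  = 0.3113 + 0.5000
  = 0.8113 bits
H(X,Y) = -[(9/32)·log₂(9/32) + (3/32)·log₂(3/32) + (15/32)·log₂(15/32) + (5/32)·log₂(5/32)]
  = 0.5147 + 0.3202 + 0.5124 + 0.4184
  = 1.7657 bits

I(X;Y) = H(X) + H(Y) - H(X,Y)
  = 0.9544 + 0.8113 - 1.7657
  = 0.0000 bits

No. I(X;Y) = 0.0000 bits, which is ≤ 0.75 bits.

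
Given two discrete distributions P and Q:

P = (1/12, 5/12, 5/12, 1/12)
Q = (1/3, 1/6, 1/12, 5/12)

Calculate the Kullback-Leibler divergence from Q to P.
D(P||Q) = Σ P(i) log₂(P(i)/Q(i))
  i=0: (1/12) × log₂((1/12)/(1/3)) = (1/12) × log₂(1/4) = -0.1667
  i=1: (5/12) × log₂((5/12)/(1/6)) = (5/12) × log₂(5/2) = 0.5508
  i=2: (5/12) × log₂((5/12)/(1/12)) = (5/12) × log₂(5) = 0.9675
  i=3: (1/12) × log₂((1/12)/(5/12)) = (1/12) × log₂(1/5) = -0.1935
D(P||Q) = -0.1667 + 0.5508 + 0.9675 - 0.1935
  = 1.1581 bits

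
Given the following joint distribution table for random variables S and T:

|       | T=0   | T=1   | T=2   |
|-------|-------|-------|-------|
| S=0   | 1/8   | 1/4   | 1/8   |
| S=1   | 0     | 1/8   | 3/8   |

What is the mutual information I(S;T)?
Marginal P(S) (row sums):
  P(S=0) = 1/8 + 1/4 + 1/8 = 1/2
  P(S=1) = 0 + 1/8 + 3/8 = 1/2
Marginal P(T) (column sums):
  P(T=0) = 1/8 + 0 = 1/8
  P(T=1) = 1/4 + 1/8 = 3/8
  P(T=2) = 1/8 + 3/8 = 1/2

H(S) = -[(1/2)·log₂(1/2) + (1/2)·log₂(1/2)]
  = 0.5000 + 0.5000
  = 1.0000 bits
H(T) = -[(1/8)·log₂(1/8) + (3/8)·log₂(3/8) + (1/2)·log₂(1/2)]
  = 0.3750 + 0.5306 + 0.5000
  = 1.4056 bits
H(S,T) = -[(1/8)·log₂(1/8) + (1/4)·log₂(1/4) + (1/8)·log₂(1/8) + (1/8)·log₂(1/8) + (3/8)·log₂(3/8)]
  = 0.3750 + 0.5000 + 0.3750 + 0.3750 + 0.5306
  = 2.1556 bits

I(S;T) = H(S) + H(T) - H(S,T)
  = 1.0000 + 1.4056 - 2.1556
  = 0.2500 bits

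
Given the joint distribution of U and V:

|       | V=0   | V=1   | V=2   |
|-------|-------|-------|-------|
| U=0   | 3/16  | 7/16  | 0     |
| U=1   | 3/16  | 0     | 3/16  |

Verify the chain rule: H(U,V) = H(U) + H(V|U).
Left side:
H(U,V) = -[(3/16)·log₂(3/16) + (7/16)·log₂(7/16) + (3/16)·log₂(3/16) + (3/16)·log₂(3/16)]
  = 0.4528 + 0.5218 + 0.4528 + 0.4528
  = 1.8802 bits

Right side:
Marginal P(U) (row sums):
  P(U=0) = 3/16 + 7/16 + 0 = 5/8
  P(U=1) = 3/16 + 0 + 3/16 = 3/8
H(U) = -[(5/8)·log₂(5/8) + (3/8)·log₂(3/8)]
  = 0.4238 + 0.5306
  = 0.9544 bits
H(V|U) = -Σ P(U,V)·log₂ P(V|U), where P(V|U) = P(U,V) / P(U)
  (cells with P(U,V) = 0 contribute 0)
  (U=0,V=0): P(V|U) = (3/16)/(5/8) = 3/10;  -(3/16)·log₂(3/10) = 0.3257
  (U=0,V=1): P(V|U) = (7/16)/(5/8) = 7/10;  -(7/16)·log₂(7/10) = 0.2251
  (U=1,V=0): P(V|U) = (3/16)/(3/8) = 1/2;  -(3/16)·log₂(1/2) = 0.1875
  (U=1,V=2): P(V|U) = (3/16)/(3/8) = 1/2;  -(3/16)·log₂(1/2) = 0.1875
H(V|U) = 0.3257 + 0.2251 + 0.1875 + 0.1875
  = 0.9258 bits
H(U) + H(V|U) = 0.9544 + 0.9258 = 1.8802 bits

Both sides equal 1.8802 bits, so the chain rule holds ✓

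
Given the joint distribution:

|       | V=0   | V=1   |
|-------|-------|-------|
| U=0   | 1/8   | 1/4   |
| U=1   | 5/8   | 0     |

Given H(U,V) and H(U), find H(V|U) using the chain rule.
From the chain rule: H(U,V) = H(U) + H(V|U)
Therefore: H(V|U) = H(U,V) - H(U)

H(U,V) = -[(1/8)·log₂(1/8) + (1/4)·log₂(1/4) + (5/8)·log₂(5/8)]
  = 0.3750 + 0.5000 + 0.4238
  = 1.2988 bits
Marginal P(U) (row sums):
  P(U=0) = 1/8 + 1/4 = 3/8
  P(U=1) = 5/8 + 0 = 5/8
H(U) = -[(3/8)·log₂(3/8) + (5/8)·log₂(5/8)]
  = 0.5306 + 0.4238
  = 0.9544 bits

H(V|U) = 1.2988 - 0.9544 = 0.3444 bits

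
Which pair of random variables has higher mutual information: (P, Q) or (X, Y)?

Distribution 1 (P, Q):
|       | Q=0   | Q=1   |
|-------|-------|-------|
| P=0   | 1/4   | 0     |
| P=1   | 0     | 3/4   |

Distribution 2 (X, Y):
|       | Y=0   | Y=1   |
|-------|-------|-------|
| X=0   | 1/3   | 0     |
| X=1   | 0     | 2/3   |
Distribution 1 (P, Q):
Marginal P(P) (row sums):
  P(P=0) = 1/4 + 0 = 1/4
  P(P=1) = 0 + 3/4 = 3/4
Marginal P(Q) (column sums):
  P(Q=0) = 1/4 + 0 = 1/4
  P(Q=1) = 0 + 3/4 = 3/4

H(P) = -[(1/4)·log₂(1/4) + (3/4)·log₂(3/4)]
  = 0.5000 + 0.3113
  = 0.8113 bits
H(Q) = -[(1/4)·log₂(1/4) + (3/4)·log₂(3/4)]
  = 0.5000 + 0.3113
  = 0.8113 bits
H(P,Q) = -[(1/4)·log₂(1/4) + (3/4)·log₂(3/4)]
  = 0.5000 + 0.3113
  = 0.8113 bits

I(P;Q) = H(P) + H(Q) - H(P,Q)
  = 0.8113 + 0.8113 - 0.8113
  = 0.8113 bits

Distribution 2 (X, Y):
Marginal P(X) (row sums):
  P(X=0) = 1/3 + 0 = 1/3
  P(X=1) = 0 + 2/3 = 2/3
Marginal P(Y) (column sums):
  P(Y=0) = 1/3 + 0 = 1/3
  P(Y=1) = 0 + 2/3 = 2/3

H(X) = -[(1/3)·log₂(1/3) + (2/3)·log₂(2/3)]
  = 0.5283 + 0.3900
  = 0.9183 bits
H(Y) = -[(1/3)·log₂(1/3) + (2/3)·log₂(2/3)]
  = 0.5283 + 0.3900
  = 0.9183 bits
H(X,Y) = -[(1/3)·log₂(1/3) + (2/3)·log₂(2/3)]
  = 0.5283 + 0.3900
  = 0.9183 bits

I(X;Y) = H(X) + H(Y) - H(X,Y)
  = 0.9183 + 0.9183 - 0.9183
  = 0.9183 bits

I(X;Y) = 0.9183 bits > I(P;Q) = 0.8113 bits, so (X, Y) has the higher mutual information (stronger dependence).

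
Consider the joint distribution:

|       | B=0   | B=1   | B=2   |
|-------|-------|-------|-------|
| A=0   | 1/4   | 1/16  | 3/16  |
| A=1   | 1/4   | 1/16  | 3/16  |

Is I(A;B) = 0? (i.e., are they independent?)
Marginal P(A) (row sums):
  P(A=0) = 1/4 + 1/16 + 3/16 = 1/2
  P(A=1) = 1/4 + 1/16 + 3/16 = 1/2
Marginal P(B) (column sums):
  P(B=0) = 1/4 + 1/4 = 1/2
  P(B=1) = 1/16 + 1/16 = 1/8
  P(B=2) = 3/16 + 3/16 = 3/8

A and B are independent iff P(A=i,B=j) = P(A=i)·P(B=j) for every cell.
  P(A=0)·P(B=0) = 1/2 × 1/2 = 1/4 = P(A=0,B=0) ✓
  P(A=0)·P(B=1) = 1/2 × 1/8 = 1/16 = P(A=0,B=1) ✓
  P(A=0)·P(B=2) = 1/2 × 3/8 = 3/16 = P(A=0,B=2) ✓
  P(A=1)·P(B=0) = 1/2 × 1/2 = 1/4 = P(A=1,B=0) ✓
  P(A=1)·P(B=1) = 1/2 × 1/8 = 1/16 = P(A=1,B=1) ✓
  P(A=1)·P(B=2) = 1/2 × 3/8 = 3/16 = P(A=1,B=2) ✓

Yes, A and B are independent: every cell factors, so I(A;B) = 0 bits.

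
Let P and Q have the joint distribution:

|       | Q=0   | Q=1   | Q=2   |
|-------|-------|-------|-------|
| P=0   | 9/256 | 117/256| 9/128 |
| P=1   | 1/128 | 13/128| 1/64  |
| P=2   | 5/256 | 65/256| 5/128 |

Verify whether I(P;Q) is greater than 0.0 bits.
Marginal P(P) (row sums):
  P(P=0) = 9/256 + 117/256 + 9/128 = 9/16
  P(P=1) = 1/128 + 13/128 + 1/64 = 1/8
  P(P=2) = 5/256 + 65/256 + 5/128 = 5/16
Marginal P(Q) (column sums):
  P(Q=0) = 9/256 + 1/128 + 5/256 = 1/16
  P(Q=1) = 117/256 + 13/128 + 65/256 = 13/16
  P(Q=2) = 9/128 + 1/64 + 5/128 = 1/8

H(P) = -[(9/16)·log₂(9/16) + (1/8)·log₂(1/8) + (5/16)·log₂(5/16)]
  = 0.4669 + 0.3750 + 0.5244
  = 1.3663 bits
H(Q) = -[(1/16)·log₂(1/16) + (13/16)·log₂(13/16) + (1/8)·log₂(1/8)]
  = 0.2500 + 0.2434 + 0.3750
  = 0.8684 bits
H(P,Q) = -[(9/256)·log₂(9/256) + (117/256)·log₂(117/256) + (9/128)·log₂(9/128) + (1/128)·log₂(1/128) + (13/128)·log₂(13/128) + (1/64)·log₂(1/64) + (5/256)·log₂(5/256) + (65/256)·log₂(65/256) + (5/128)·log₂(5/128)]
  = 0.1698 + 0.5163 + 0.2693 + 0.0547 + 0.3351 + 0.0938 + 0.1109 + 0.5021 + 0.1827
  = 2.2347 bits

I(P;Q) = H(P) + H(Q) - H(P,Q)
  = 1.3663 + 0.8684 - 2.2347
  = 0.0000 bits

No. I(P;Q) = 0.0000 bits, which is ≤ 0.0 bits.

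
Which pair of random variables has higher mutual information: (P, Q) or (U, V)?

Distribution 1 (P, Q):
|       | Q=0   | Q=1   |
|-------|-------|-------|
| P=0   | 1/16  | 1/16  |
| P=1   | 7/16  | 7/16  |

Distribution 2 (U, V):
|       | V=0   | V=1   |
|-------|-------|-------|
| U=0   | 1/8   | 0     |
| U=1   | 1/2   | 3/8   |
Distribution 1 (P, Q):
Marginal P(P) (row sums):
  P(P=0) = 1/16 + 1/16 = 1/8
  P(P=1) = 7/16 + 7/16 = 7/8
Marginal P(Q) (column sums):
  P(Q=0) = 1/16 + 7/16 = 1/2
  P(Q=1) = 1/16 + 7/16 = 1/2

H(P) = -[(1/8)·log₂(1/8) + (7/8)·log₂(7/8)]
  = 0.3750 + 0.1686
  = 0.5436 bits
H(Q) = -[(1/2)·log₂(1/2) + (1/2)·log₂(1/2)]
  = 0.5000 + 0.5000
  = 1.0000 bits
H(P,Q) = -[(1/16)·log₂(1/16) + (1/16)·log₂(1/16) + (7/16)·log₂(7/16) + (7/16)·log₂(7/16)]
  = 0.2500 + 0.2500 + 0.5218 + 0.5218
  = 1.5436 bits

I(P;Q) = H(P) + H(Q) - H(P,Q)
  = 0.5436 + 1.0000 - 1.5436
  = 0.0000 bits

Distribution 2 (U, V):
Marginal P(U) (row sums):
  P(U=0) = 1/8 + 0 = 1/8
  P(U=1) = 1/2 + 3/8 = 7/8
Marginal P(V) (column sums):
  P(V=0) = 1/8 + 1/2 = 5/8
  P(V=1) = 0 + 3/8 = 3/8

H(U) = -[(1/8)·log₂(1/8) + (7/8)·log₂(7/8)]
  = 0.3750 + 0.1686
  = 0.5436 bits
H(V) = -[(5/8)·log₂(5/8) + (3/8)·log₂(3/8)]
  = 0.4238 + 0.5306
  = 0.9544 bits
H(U,V) = -[(1/8)·log₂(1/8) + (1/2)·log₂(1/2) + (3/8)·log₂(3/8)]
  = 0.3750 + 0.5000 + 0.5306
  = 1.4056 bits

I(U;V) = H(U) + H(V) - H(U,V)
  = 0.5436 + 0.9544 - 1.4056
  = 0.0924 bits

I(U;V) = 0.0924 bits > I(P;Q) = 0.0000 bits, so (U, V) has the higher mutual information (stronger dependence).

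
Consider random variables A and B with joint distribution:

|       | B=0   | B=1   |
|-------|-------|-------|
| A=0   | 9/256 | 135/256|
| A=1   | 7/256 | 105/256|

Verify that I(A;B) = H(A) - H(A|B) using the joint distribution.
Left side, from I(A;B) = H(A) + H(B) - H(A,B):
Marginal P(A) (row sums):
  P(A=0) = 9/256 + 135/256 = 9/16
  P(A=1) = 7/256 + 105/256 = 7/16
Marginal P(B) (column sums):
  P(B=0) = 9/256 + 7/256 = 1/16
  P(B=1) = 135/256 + 105/256 = 15/16

H(A) = -[(9/16)·log₂(9/16) + (7/16)·log₂(7/16)]
  = 0.4669 + 0.5218
  = 0.9887 bits
H(B) = -[(1/16)·log₂(1/16) + (15/16)·log₂(15/16)]
  = 0.2500 + 0.0873
  = 0.3373 bits
H(A,B) = -[(9/256)·log₂(9/256) + (135/256)·log₂(135/256) + (7/256)·log₂(7/256) + (105/256)·log₂(105/256)]
  = 0.1698 + 0.4868 + 0.1420 + 0.5274
  = 1.3260 bits

I(A;B) = H(A) + H(B) - H(A,B)
  = 0.9887 + 0.3373 - 1.3260
  = 0.0000 bits

Right side, with H(A|B) computed directly from the conditional probabilities:
H(A|B) = -Σ P(A,B)·log₂ P(A|B), where P(A|B) = P(A,B) / P(B)
  (A=0,B=0): P(A|B) = (9/256)/(1/16) = 9/16;  -(9/256)·log₂(9/16) = 0.0292
  (A=0,B=1): P(A|B) = (135/256)/(15/16) = 9/16;  -(135/256)·log₂(9/16) = 0.4377
  (A=1,B=0): P(A|B) = (7/256)/(1/16) = 7/16;  -(7/256)·log₂(7/16) = 0.0326
  (A=1,B=1): P(A|B) = (105/256)/(15/16) = 7/16;  -(105/256)·log₂(7/16) = 0.4892
H(A|B) = 0.0292 + 0.4377 + 0.0326 + 0.4892
  = 0.9887 bits
H(A) - H(A|B) = 0.9887 - 0.9887 = 0.0000 bits

Both sides equal 0.0000 bits, so I(A;B) = H(A) - H(A|B) ✓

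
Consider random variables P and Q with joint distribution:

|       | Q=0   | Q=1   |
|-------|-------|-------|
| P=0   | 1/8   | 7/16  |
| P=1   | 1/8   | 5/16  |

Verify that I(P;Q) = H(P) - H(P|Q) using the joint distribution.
Left side, from I(P;Q) = H(P) + H(Q) - H(P,Q):
Marginal P(P) (row sums):
  P(P=0) = 1/8 + 7/16 = 9/16
  P(P=1) = 1/8 + 5/16 = 7/16
Marginal P(Q) (column sums):
  P(Q=0) = 1/8 + 1/8 = 1/4
  P(Q=1) = 7/16 + 5/16 = 3/4

H(P) = -[(9/16)·log₂(9/16) + (7/16)·log₂(7/16)]
  = 0.4669 + 0.5218
  = 0.9887 bits
H(Q) = -[(1/4)·log₂(1/4) + (3/4)·log₂(3/4)]
  = 0.5000 + 0.3113
  = 0.8113 bits
H(P,Q) = -[(1/8)·log₂(1/8) + (7/16)·log₂(7/16) + (1/8)·log₂(1/8) + (5/16)·log₂(5/16)]
  = 0.3750 + 0.5218 + 0.3750 + 0.5244
  = 1.7962 bits

I(P;Q) = H(P) + H(Q) - H(P,Q)
  = 0.9887 + 0.8113 - 1.7962
  = 0.0038 bits

Right side, with H(P|Q) computed directly from the conditional probabilities:
H(P|Q) = -Σ P(P,Q)·log₂ P(P|Q), where P(P|Q) = P(P,Q) / P(Q)
  (P=0,Q=0): P(P|Q) = (1/8)/(1/4) = 1/2;  -(1/8)·log₂(1/2) = 0.1250
  (P=0,Q=1): P(P|Q) = (7/16)/(3/4) = 7/12;  -(7/16)·log₂(7/12) = 0.3402
  (P=1,Q=0): P(P|Q) = (1/8)/(1/4) = 1/2;  -(1/8)·log₂(1/2) = 0.1250
  (P=1,Q=1): P(P|Q) = (5/16)/(3/4) = 5/12;  -(5/16)·log₂(5/12) = 0.3947
H(P|Q) = 0.1250 + 0.3402 + 0.1250 + 0.3947
  = 0.9849 bits
H(P) - H(P|Q) = 0.9887 - 0.9849 = 0.0038 bits

Both sides equal 0.0038 bits, so I(P;Q) = H(P) - H(P|Q) ✓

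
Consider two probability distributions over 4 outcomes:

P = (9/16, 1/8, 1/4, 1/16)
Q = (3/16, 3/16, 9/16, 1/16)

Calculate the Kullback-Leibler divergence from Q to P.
D(P||Q) = Σ P(i) log₂(P(i)/Q(i))
  i=0: (9/16) × log₂((9/16)/(3/16)) = (9/16) × log₂(3) = 0.8915
  i=1: (1/8) × log₂((1/8)/(3/16)) = (1/8) × log₂(2/3) = -0.0731
  i=2: (1/4) × log₂((1/4)/(9/16)) = (1/4) × log₂(4/9) = -0.2925
  i=3: (1/16) × log₂((1/16)/(1/16)) = (1/16) × log₂(1) = 0.0000
D(P||Q) = 0.8915 - 0.0731 - 0.2925 + 0.0000
  = 0.5259 bits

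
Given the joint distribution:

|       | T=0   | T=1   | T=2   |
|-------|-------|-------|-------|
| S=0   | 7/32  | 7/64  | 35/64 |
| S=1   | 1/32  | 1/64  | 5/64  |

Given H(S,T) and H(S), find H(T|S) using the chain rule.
From the chain rule: H(S,T) = H(S) + H(T|S)
Therefore: H(T|S) = H(S,T) - H(S)

H(S,T) = -[(7/32)·log₂(7/32) + (7/64)·log₂(7/64) + (35/64)·log₂(35/64) + (1/32)·log₂(1/32) + (1/64)·log₂(1/64) + (5/64)·log₂(5/64)]
  = 0.4796 + 0.3492 + 0.4762 + 0.1563 + 0.0938 + 0.2873
  = 1.8424 bits
Marginal P(S) (row sums):
  P(S=0) = 7/32 + 7/64 + 35/64 = 7/8
  P(S=1) = 1/32 + 1/64 + 5/64 = 1/8
H(S) = -[(7/8)·log₂(7/8) + (1/8)·log₂(1/8)]
  = 0.1686 + 0.3750
  = 0.5436 bits

H(T|S) = 1.8424 - 0.5436 = 1.2988 bits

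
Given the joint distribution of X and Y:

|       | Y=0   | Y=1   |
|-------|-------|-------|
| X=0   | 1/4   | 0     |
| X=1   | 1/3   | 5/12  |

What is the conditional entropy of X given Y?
Marginal P(Y) (column sums):
  P(Y=0) = 1/4 + 1/3 = 7/12
  P(Y=1) = 0 + 5/12 = 5/12

H(X|Y) = -Σ P(X,Y)·log₂ P(X|Y), where P(X|Y) = P(X,Y) / P(Y)
  (cells with P(X,Y) = 0 contribute 0)
  (X=0,Y=0): P(X|Y) = (1/4)/(7/12) = 3/7;  -(1/4)·log₂(3/7) = 0.3056
  (X=1,Y=0): P(X|Y) = (1/3)/(7/12) = 4/7;  -(1/3)·log₂(4/7) = 0.2691
  (X=1,Y=1): P(X|Y) = (5/12)/(5/12) = 1;  -(5/12)·log₂(1) = 0.0000
H(X|Y) = 0.3056 + 0.2691 + 0.0000
  = 0.5747 bits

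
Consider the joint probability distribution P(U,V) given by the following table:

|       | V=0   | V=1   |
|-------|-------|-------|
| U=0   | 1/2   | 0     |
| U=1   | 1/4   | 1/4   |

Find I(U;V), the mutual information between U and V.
Marginal P(U) (row sums):
  P(U=0) = 1/2 + 0 = 1/2
  P(U=1) = 1/4 + 1/4 = 1/2
Marginal P(V) (column sums):
  P(V=0) = 1/2 + 1/4 = 3/4
  P(V=1) = 0 + 1/4 = 1/4

H(U) = -[(1/2)·log₂(1/2) + (1/2)·log₂(1/2)]
  = 0.5000 + 0.5000
  = 1.0000 bits
H(V) = -[(3/4)·log₂(3/4) + (1/4)·log₂(1/4)]
  = 0.3113 + 0.5000
  = 0.8113 bits
H(U,V) = -[(1/2)·log₂(1/2) + (1/4)·log₂(1/4) + (1/4)·log₂(1/4)]
  = 0.5000 + 0.5000 + 0.5000
  = 1.5000 bits

I(U;V) = H(U) + H(V) - H(U,V)
  = 1.0000 + 0.8113 - 1.5000
  = 0.3113 bits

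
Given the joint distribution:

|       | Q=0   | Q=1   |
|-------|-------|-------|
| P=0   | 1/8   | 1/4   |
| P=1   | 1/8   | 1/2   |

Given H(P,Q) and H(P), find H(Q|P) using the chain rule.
From the chain rule: H(P,Q) = H(P) + H(Q|P)
Therefore: H(Q|P) = H(P,Q) - H(P)

H(P,Q) = -[(1/8)·log₂(1/8) + (1/4)·log₂(1/4) + (1/8)·log₂(1/8) + (1/2)·log₂(1/2)]
  = 0.3750 + 0.5000 + 0.3750 + 0.5000
  = 1.7500 bits
Marginal P(P) (row sums):
  P(P=0) = 1/8 + 1/4 = 3/8
  P(P=1) = 1/8 + 1/2 = 5/8
H(P) = -[(3/8)·log₂(3/8) + (5/8)·log₂(5/8)]
  = 0.5306 + 0.4238
  = 0.9544 bits

H(Q|P) = 1.7500 - 0.9544 = 0.7956 bits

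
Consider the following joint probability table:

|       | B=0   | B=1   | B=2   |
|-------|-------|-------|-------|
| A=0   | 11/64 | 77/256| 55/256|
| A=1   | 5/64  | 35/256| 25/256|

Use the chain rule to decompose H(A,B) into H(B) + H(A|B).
By the chain rule: H(A,B) = H(B) + H(A|B)

Marginal P(B) (column sums):
  P(B=0) = 11/64 + 5/64 = 1/4
  P(B=1) = 77/256 + 35/256 = 7/16
  P(B=2) = 55/256 + 25/256 = 5/16
H(B) = -[(1/4)·log₂(1/4) + (7/16)·log₂(7/16) + (5/16)·log₂(5/16)]
  = 0.5000 + 0.5218 + 0.5244
  = 1.5462 bits
H(A|B) = -Σ P(A,B)·log₂ P(A|B), where P(A|B) = P(A,B) / P(B)
  (A=0,B=0): P(A|B) = (11/64)/(1/4) = 11/16;  -(11/64)·log₂(11/16) = 0.0929
  (A=0,B=1): P(A|B) = (77/256)/(7/16) = 11/16;  -(77/256)·log₂(11/16) = 0.1626
  (A=0,B=2): P(A|B) = (55/256)/(5/16) = 11/16;  -(55/256)·log₂(11/16) = 0.1161
  (A=1,B=0): P(A|B) = (5/64)/(1/4) = 5/16;  -(5/64)·log₂(5/16) = 0.1311
  (A=1,B=1): P(A|B) = (35/256)/(7/16) = 5/16;  -(35/256)·log₂(5/16) = 0.2294
  (A=1,B=2): P(A|B) = (25/256)/(5/16) = 5/16;  -(25/256)·log₂(5/16) = 0.1639
H(A|B) = 0.0929 + 0.1626 + 0.1161 + 0.1311 + 0.2294 + 0.1639
  = 0.8960 bits

H(A,B) = H(B) + H(A|B) = 1.5462 + 0.8960 = 2.4422 bits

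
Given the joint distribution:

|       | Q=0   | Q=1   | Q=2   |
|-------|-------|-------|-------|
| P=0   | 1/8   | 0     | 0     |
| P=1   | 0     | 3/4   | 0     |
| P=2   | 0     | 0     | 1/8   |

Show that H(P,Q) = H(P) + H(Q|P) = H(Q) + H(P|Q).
Marginal P(P) (row sums):
  P(P=0) = 1/8 + 0 + 0 = 1/8
  P(P=1) = 0 + 3/4 + 0 = 3/4
  P(P=2) = 0 + 0 + 1/8 = 1/8
Marginal P(Q) (column sums):
  P(Q=0) = 1/8 + 0 + 0 = 1/8
  P(Q=1) = 0 + 3/4 + 0 = 3/4
  P(Q=2) = 0 + 0 + 1/8 = 1/8

Decomposition 1: H(P) + H(Q|P)
H(P) = -[(1/8)·log₂(1/8) + (3/4)·log₂(3/4) + (1/8)·log₂(1/8)]
  = 0.3750 + 0.3113 + 0.3750
  = 1.0613 bits
H(Q|P) = -Σ P(P,Q)·log₂ P(Q|P), where P(Q|P) = P(P,Q) / P(P)
  (cells with P(P,Q) = 0 contribute 0)
  (P=0,Q=0): P(Q|P) = (1/8)/(1/8) = 1;  -(1/8)·log₂(1) = 0.0000
  (P=1,Q=1): P(Q|P) = (3/4)/(3/4) = 1;  -(3/4)·log₂(1) = 0.0000
  (P=2,Q=2): P(Q|P) = (1/8)/(1/8) = 1;  -(1/8)·log₂(1) = 0.0000
H(Q|P) = 0.0000 + 0.0000 + 0.0000
  = 0.0000 bits
H(P) + H(Q|P) = 1.0613 + 0.0000 = 1.0613 bits

Decomposition 2: H(Q) + H(P|Q)
H(Q) = -[(1/8)·log₂(1/8) + (3/4)·log₂(3/4) + (1/8)·log₂(1/8)]
  = 0.3750 + 0.3113 + 0.3750
  = 1.0613 bits
H(P|Q) = -Σ P(P,Q)·log₂ P(P|Q), where P(P|Q) = P(P,Q) / P(Q)
  (cells with P(P,Q) = 0 contribute 0)
  (P=0,Q=0): P(P|Q) = (1/8)/(1/8) = 1;  -(1/8)·log₂(1) = 0.0000
  (P=1,Q=1): P(P|Q) = (3/4)/(3/4) = 1;  -(3/4)·log₂(1) = 0.0000
  (P=2,Q=2): P(P|Q) = (1/8)/(1/8) = 1;  -(1/8)·log₂(1) = 0.0000
H(P|Q) = 0.0000 + 0.0000 + 0.0000
  = 0.0000 bits
H(Q) + H(P|Q) = 1.0613 + 0.0000 = 1.0613 bits

Direct computation of the joint entropy:
H(P,Q) = -[(1/8)·log₂(1/8) + (3/4)·log₂(3/4) + (1/8)·log₂(1/8)]
  = 0.3750 + 0.3113 + 0.3750
  = 1.0613 bits

All three agree: H(P,Q) = 1.0613 bits ✓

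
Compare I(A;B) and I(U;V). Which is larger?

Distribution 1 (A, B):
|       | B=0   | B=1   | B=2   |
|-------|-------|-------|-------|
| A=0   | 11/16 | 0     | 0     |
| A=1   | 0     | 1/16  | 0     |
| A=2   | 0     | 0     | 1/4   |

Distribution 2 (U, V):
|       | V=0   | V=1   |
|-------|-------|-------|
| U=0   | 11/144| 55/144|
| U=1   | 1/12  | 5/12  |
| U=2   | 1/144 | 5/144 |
Distribution 1 (A, B):
Marginal P(A) (row sums):
  P(A=0) = 11/16 + 0 + 0 = 11/16
  P(A=1) = 0 + 1/16 + 0 = 1/16
  P(A=2) = 0 + 0 + 1/4 = 1/4
Marginal P(B) (column sums):
  P(B=0) = 11/16 + 0 + 0 = 11/16
  P(B=1) = 0 + 1/16 + 0 = 1/16
  P(B=2) = 0 + 0 + 1/4 = 1/4

H(A) = -[(11/16)·log₂(11/16) + (1/16)·log₂(1/16) + (1/4)·log₂(1/4)]
  = 0.3716 + 0.2500 + 0.5000
  = 1.1216 bits
H(B) = -[(11/16)·log₂(11/16) + (1/16)·log₂(1/16) + (1/4)·log₂(1/4)]
  = 0.3716 + 0.2500 + 0.5000
  = 1.1216 bits
H(A,B) = -[(11/16)·log₂(11/16) + (1/16)·log₂(1/16) + (1/4)·log₂(1/4)]
  = 0.3716 + 0.2500 + 0.5000
  = 1.1216 bits

I(A;B) = H(A) + H(B) - H(A,B)
  = 1.1216 + 1.1216 - 1.1216
  = 1.1216 bits

Distribution 2 (U, V):
Marginal P(U) (row sums):
  P(U=0) = 11/144 + 55/144 = 11/24
  P(U=1) = 1/12 + 5/12 = 1/2
  P(U=2) = 1/144 + 5/144 = 1/24
Marginal P(V) (column sums):
  P(V=0) = 11/144 + 1/12 + 1/144 = 1/6
  P(V=1) = 55/144 + 5/12 + 5/144 = 5/6

H(U) = -[(11/24)·log₂(11/24) + (1/2)·log₂(1/2) + (1/24)·log₂(1/24)]
  = 0.5159 + 0.5000 + 0.1910
  = 1.2069 bits
H(V) = -[(1/6)·log₂(1/6) + (5/6)·log₂(5/6)]
  = 0.4308 + 0.2192
  = 0.6500 bits
H(U,V) = -[(11/144)·log₂(11/144) + (55/144)·log₂(55/144) + (1/12)·log₂(1/12) + (5/12)·log₂(5/12) + (1/144)·log₂(1/144) + (5/144)·log₂(5/144)]
  = 0.2834 + 0.5304 + 0.2987 + 0.5263 + 0.0498 + 0.1683
  = 1.8569 bits

I(U;V) = H(U) + H(V) - H(U,V)
  = 1.2069 + 0.6500 - 1.8569
  = 0.0000 bits

I(A;B) = 1.1216 bits > I(U;V) = 0.0000 bits, so (A, B) has the higher mutual information (stronger dependence).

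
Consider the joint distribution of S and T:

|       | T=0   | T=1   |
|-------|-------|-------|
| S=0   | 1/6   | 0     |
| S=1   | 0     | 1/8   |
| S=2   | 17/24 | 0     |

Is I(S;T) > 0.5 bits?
Marginal P(S) (row sums):
  P(S=0) = 1/6 + 0 = 1/6
  P(S=1) = 0 + 1/8 = 1/8
  P(S=2) = 17/24 + 0 = 17/24
Marginal P(T) (column sums):
  P(T=0) = 1/6 + 0 + 17/24 = 7/8
  P(T=1) = 0 + 1/8 + 0 = 1/8

H(S) = -[(1/6)·log₂(1/6) + (1/8)·log₂(1/8) + (17/24)·log₂(17/24)]
  = 0.4308 + 0.3750 + 0.3524
  = 1.1582 bits
H(T) = -[(7/8)·log₂(7/8) + (1/8)·log₂(1/8)]
  = 0.1686 + 0.3750
  = 0.5436 bits
H(S,T) = -[(1/6)·log₂(1/6) + (1/8)·log₂(1/8) + (17/24)·log₂(17/24)]
  = 0.4308 + 0.3750 + 0.3524
  = 1.1582 bits

I(S;T) = H(S) + H(T) - H(S,T)
  = 1.1582 + 0.5436 - 1.1582
  = 0.5436 bits

Yes. I(S;T) = 0.5436 bits, which is > 0.5 bits.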